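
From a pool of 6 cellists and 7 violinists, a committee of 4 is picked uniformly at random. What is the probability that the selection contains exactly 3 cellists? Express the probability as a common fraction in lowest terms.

28/143

Total number of selections: C(13,4) = 715.
Selections with exactly 3 cellists: choose 3 of the 6 cellists and 1 of the 7 violinists, C(6,3)·C(7,1) = 20·7 = 140.
Probability = 140/715 = 28/143.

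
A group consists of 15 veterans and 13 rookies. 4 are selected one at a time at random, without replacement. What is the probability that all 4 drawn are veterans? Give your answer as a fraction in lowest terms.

Multiply the conditional probabilities at each draw: 15/28 · 14/27 · 13/26 · 12/25 = 32760/491400 = 1/15.

1/15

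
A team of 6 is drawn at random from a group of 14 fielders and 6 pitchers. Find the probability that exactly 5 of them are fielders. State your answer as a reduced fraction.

There are C(20,6) = 38760 ways to choose 6 from 20.
Selections with exactly 5 fielders: choose 5 of the 14 fielders and 1 of the 6 pitchers, C(14,5)·C(6,1) = 2002·6 = 12012.
Probability = 12012/38760 = 1001/3230.

1001/3230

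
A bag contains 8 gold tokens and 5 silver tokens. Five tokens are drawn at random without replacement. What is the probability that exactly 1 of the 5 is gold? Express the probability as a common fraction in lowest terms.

There are C(13,5) = 1287 ways to choose 5 from 13.
Selections with exactly 1 gold: choose 1 of the 8 gold and 4 of the 5 silver, C(8,1)·C(5,4) = 8·5 = 40.
Probability = 40/1287.

40/1287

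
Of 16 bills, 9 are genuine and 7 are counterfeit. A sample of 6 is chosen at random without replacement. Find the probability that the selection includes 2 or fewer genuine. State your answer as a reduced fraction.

2/11

There are C(16,6) = 8008 ways to choose the 6.
Favorable selections (2 or fewer genuine): C(9,0)·C(7,6) + C(9,1)·C(7,5) + C(9,2)·C(7,4) = 7 + 189 + 1260 = 1456.
Probability = 1456/8008 = 2/11.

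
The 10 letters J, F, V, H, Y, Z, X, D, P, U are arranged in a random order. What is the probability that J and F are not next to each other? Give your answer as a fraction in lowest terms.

There are 10! = 3628800 arrangements.
Arrangements with J and F adjacent: 2·9! = 725760.
So not adjacent: 3628800 − 725760 = 2903040, probability 2903040/3628800 = 4/5.

4/5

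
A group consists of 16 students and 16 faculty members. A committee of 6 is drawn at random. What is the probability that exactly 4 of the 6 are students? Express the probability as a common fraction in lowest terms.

650/2697

The sample space is all 6-subsets of the 32: C(32,6) = 906192.
Selections with exactly 4 students: choose 4 of the 16 students and 2 of the 16 faculty members, C(16,4)·C(16,2) = 1820·120 = 218400.
Probability = 218400/906192 = 650/2697.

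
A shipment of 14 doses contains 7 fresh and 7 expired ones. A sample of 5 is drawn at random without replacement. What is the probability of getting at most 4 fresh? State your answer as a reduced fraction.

There are C(14,5) = 2002 ways to choose the 5.
Favorable selections (at most 4 fresh): C(7,0)·C(7,5) + C(7,1)·C(7,4) + C(7,2)·C(7,3) + C(7,3)·C(7,2) + C(7,4)·C(7,1) = 21 + 245 + 735 + 735 + 245 = 1981.
Probability = 1981/2002 = 283/286.

283/286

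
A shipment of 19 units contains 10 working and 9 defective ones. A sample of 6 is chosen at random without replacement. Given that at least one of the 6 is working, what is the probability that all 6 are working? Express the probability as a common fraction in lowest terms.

5/644

Work in counts. Selections with at least one working: C(19,6) − C(9,6) = 27132 − 84 = 27048.
Of those, selections where all 6 are working: C(10,6) = 210.
Conditional probability = 210/27048 = 5/644.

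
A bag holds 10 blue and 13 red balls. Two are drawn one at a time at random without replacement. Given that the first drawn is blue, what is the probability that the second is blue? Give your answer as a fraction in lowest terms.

After removing one blue, 22 remain: 9 blue and 13 red.
So the probability the next is blue is 9/22.

9/22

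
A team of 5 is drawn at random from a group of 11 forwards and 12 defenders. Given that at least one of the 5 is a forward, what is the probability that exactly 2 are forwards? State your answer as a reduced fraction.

Work in counts. Selections with at least one forward: C(23,5) − C(12,5) = 33649 − 792 = 32857.
Of those, selections where exactly 2 are forwards: C(11,2)·C(12,3) = 55·220 = 12100.
Conditional probability = 12100/32857 = 1100/2987.

1100/2987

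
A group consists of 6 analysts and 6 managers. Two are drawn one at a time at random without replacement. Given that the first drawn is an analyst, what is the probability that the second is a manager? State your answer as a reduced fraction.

After removing one analyst, 11 remain: 5 analysts and 6 managers.
So the probability the next is a manager is 6/11.

6/11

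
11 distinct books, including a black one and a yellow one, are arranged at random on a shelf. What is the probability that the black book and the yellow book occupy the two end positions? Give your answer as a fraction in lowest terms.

1/55

There are 11! = 39916800 arrangements.
Place the black book and the yellow book at the ends in 2 ways, arrange the remaining 9 in 9! = 362880 ways: 2·362880 = 725760.
Probability = 725760/39916800 = 1/55.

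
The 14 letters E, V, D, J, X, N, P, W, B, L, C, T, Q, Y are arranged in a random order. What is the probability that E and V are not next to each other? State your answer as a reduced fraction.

There are 14! = 87178291200 arrangements.
Arrangements with E and V adjacent: 2·13! = 12454041600.
So not adjacent: 87178291200 − 12454041600 = 74724249600, probability 74724249600/87178291200 = 6/7.

6/7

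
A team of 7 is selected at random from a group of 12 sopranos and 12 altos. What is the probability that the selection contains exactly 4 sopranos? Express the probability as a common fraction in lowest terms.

There are C(24,7) = 346104 ways to choose 7 from 24.
Selections with exactly 4 sopranos: choose 4 of the 12 sopranos and 3 of the 12 altos, C(12,4)·C(12,3) = 495·220 = 108900.
Probability = 108900/346104 = 275/874.

275/874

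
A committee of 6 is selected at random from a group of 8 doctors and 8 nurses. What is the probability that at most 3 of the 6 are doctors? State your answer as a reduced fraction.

199/286

Total selections: C(16,6) = 8008.
Count the complement (more than 3 doctors): C(8,4)·C(8,2) + C(8,5)·C(8,1) + C(8,6)·C(8,0) = 1960 + 448 + 28 = 2436.
Probability = 1 − 2436/8008 = 5572/8008 = 199/286.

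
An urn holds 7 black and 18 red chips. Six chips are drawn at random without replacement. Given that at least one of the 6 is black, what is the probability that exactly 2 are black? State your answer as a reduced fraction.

2295/5662

Work in counts. Selections with at least one black: C(25,6) − C(18,6) = 177100 − 18564 = 158536.
Of those, selections where exactly 2 are black: C(7,2)·C(18,4) = 21·3060 = 64260.
Conditional probability = 64260/158536 = 2295/5662.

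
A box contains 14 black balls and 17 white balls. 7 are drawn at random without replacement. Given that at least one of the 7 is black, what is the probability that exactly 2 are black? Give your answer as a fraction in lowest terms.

43316/200779

Work in counts. Selections with at least one black: C(31,7) − C(17,7) = 2629575 − 19448 = 2610127.
Of those, selections where exactly 2 are black: C(14,2)·C(17,5) = 91·6188 = 563108.
Conditional probability = 563108/2610127 = 43316/200779.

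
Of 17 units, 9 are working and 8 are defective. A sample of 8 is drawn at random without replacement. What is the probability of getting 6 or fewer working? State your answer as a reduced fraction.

2183/2210

There are C(17,8) = 24310 ways to choose the 8.
Count the complement (more than 6 working): C(9,7)·C(8,1) + C(9,8)·C(8,0) = 288 + 9 = 297.
Probability = 1 − 297/24310 = 24013/24310 = 2183/2210.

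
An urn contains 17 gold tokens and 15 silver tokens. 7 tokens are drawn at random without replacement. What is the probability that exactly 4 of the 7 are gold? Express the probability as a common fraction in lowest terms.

Total number of selections: C(32,7) = 3365856.
Selections with exactly 4 gold: choose 4 of the 17 gold and 3 of the 15 silver, C(17,4)·C(15,3) = 2380·455 = 1082900.
Probability = 1082900/3365856 = 20825/64728.

20825/64728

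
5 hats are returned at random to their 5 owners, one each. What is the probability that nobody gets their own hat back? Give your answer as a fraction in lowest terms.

11/30

There are 5! = 120 assignments.
By inclusion-exclusion, assignments with no fixed points: C(5,0)·5! − C(5,1)·4! + C(5,2)·3! − C(5,3)·2! + C(5,4)·1! − C(5,5)·0! = 44.
Probability = 44/120 = 11/30.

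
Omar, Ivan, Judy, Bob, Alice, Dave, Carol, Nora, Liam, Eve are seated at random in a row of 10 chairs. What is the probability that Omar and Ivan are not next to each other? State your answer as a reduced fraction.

4/5

There are 10! = 3628800 arrangements.
Arrangements with Omar and Ivan adjacent: 2·9! = 725760.
So not adjacent: 3628800 − 725760 = 2903040, probability 2903040/3628800 = 4/5.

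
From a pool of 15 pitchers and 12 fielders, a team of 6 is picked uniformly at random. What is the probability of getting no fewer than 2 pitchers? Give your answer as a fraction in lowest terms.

Total selections: C(27,6) = 296010.
Count the complement (fewer than 2 pitchers): C(15,0)·C(12,6) + C(15,1)·C(12,5) = 924 + 11880 = 12804.
Probability = 1 − 12804/296010 = 283206/296010 = 4291/4485.

4291/4485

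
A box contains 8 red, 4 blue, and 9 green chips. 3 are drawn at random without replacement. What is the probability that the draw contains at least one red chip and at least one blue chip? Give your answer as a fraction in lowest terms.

32/95

There are C(21,3) = 1330 possible draws.
By inclusion-exclusion on the complements, draws missing all red or all blue: C(13,3) + C(17,3) − C(9,3) = 286 + 680 − 84 = 882.
So draws with at least one of each: 1330 − 882 = 448, probability 448/1330 = 32/95.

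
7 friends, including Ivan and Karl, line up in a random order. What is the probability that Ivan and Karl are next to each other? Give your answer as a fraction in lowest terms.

There are 7! = 5040 arrangements.
Treat Ivan and Karl as a block: 6! arrangements of the blocks × 2 orders within the block = 2·720 = 1440.
Probability = 1440/5040 = 2/7.

2/7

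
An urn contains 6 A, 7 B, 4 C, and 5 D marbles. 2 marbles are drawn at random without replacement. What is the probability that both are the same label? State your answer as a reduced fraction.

52/231

There are C(22,2) = 231 ways to draw 2 marbles.
All same label: C(6,2) + C(7,2) + C(4,2) + C(5,2) = 15 + 21 + 6 + 10 = 52.
Probability = 52/231.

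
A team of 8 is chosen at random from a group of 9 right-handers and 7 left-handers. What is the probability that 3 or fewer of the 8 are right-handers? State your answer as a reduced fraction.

45/286

Total selections: C(16,8) = 12870.
Favorable selections (3 or fewer right-handers): C(9,1)·C(7,7) + C(9,2)·C(7,6) + C(9,3)·C(7,5) = 9 + 252 + 1764 = 2025.
Probability = 2025/12870 = 45/286.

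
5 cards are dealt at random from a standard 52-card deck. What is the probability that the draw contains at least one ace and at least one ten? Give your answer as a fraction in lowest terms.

There are C(52,5) = 2598960 possible draws.
By inclusion-exclusion on the complements, draws missing all aces or all tens: C(48,5) + C(48,5) − C(44,5) = 1712304 + 1712304 − 1086008 = 2338600.
So draws with at least one of each: 2598960 − 2338600 = 260360, probability 260360/2598960 = 6509/64974.

6509/64974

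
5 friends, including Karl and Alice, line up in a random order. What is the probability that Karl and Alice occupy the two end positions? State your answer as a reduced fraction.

There are 5! = 120 arrangements.
Place Karl and Alice at the ends in 2 ways, arrange the remaining 3 in 3! = 6 ways: 2·6 = 12.
Probability = 12/120 = 1/10.

1/10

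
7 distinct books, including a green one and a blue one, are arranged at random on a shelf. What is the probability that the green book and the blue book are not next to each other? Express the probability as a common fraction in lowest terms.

5/7

There are 7! = 5040 arrangements.
Arrangements with the green book and the blue book adjacent: 2·6! = 1440.
So not adjacent: 5040 − 1440 = 3600, probability 3600/5040 = 5/7.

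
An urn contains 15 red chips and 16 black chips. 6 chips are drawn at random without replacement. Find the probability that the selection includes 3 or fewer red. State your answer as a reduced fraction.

Total selections: C(31,6) = 736281.
Count the complement (more than 3 red): C(15,4)·C(16,2) + C(15,5)·C(16,1) + C(15,6)·C(16,0) = 163800 + 48048 + 5005 = 216853.
Probability = 1 − 216853/736281 = 519428/736281 = 5708/8091.

5708/8091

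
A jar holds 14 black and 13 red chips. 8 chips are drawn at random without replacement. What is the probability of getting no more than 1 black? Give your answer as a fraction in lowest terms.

There are C(27,8) = 2220075 ways to choose the 8.
Favorable selections (no more than 1 black): C(14,0)·C(13,8) + C(14,1)·C(13,7) = 1287 + 24024 = 25311.
Probability = 25311/2220075 = 59/5175.

59/5175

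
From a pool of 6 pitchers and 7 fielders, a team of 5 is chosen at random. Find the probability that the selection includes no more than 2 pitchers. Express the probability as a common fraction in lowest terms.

Total selections: C(13,5) = 1287.
Favorable selections (no more than 2 pitchers): C(6,0)·C(7,5) + C(6,1)·C(7,4) + C(6,2)·C(7,3) = 21 + 210 + 525 = 756.
Probability = 756/1287 = 84/143.

84/143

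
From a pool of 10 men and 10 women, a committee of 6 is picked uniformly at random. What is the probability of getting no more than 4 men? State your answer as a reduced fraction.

Total selections: C(20,6) = 38760.
Count the complement (more than 4 men): C(10,5)·C(10,1) + C(10,6)·C(10,0) = 2520 + 210 = 2730.
Probability = 1 − 2730/38760 = 36030/38760 = 1201/1292.

1201/1292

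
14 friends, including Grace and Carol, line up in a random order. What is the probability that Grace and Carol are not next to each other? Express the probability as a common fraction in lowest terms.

There are 14! = 87178291200 arrangements.
Arrangements with Grace and Carol adjacent: 2·13! = 12454041600.
So not adjacent: 87178291200 − 12454041600 = 74724249600, probability 74724249600/87178291200 = 6/7.

6/7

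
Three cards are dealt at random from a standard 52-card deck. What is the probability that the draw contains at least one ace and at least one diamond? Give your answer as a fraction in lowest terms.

33/260

There are C(52,3) = 22100 possible draws.
By inclusion-exclusion on the complements, draws missing all aces or all diamonds: C(48,3) + C(39,3) − C(36,3) = 17296 + 9139 − 7140 = 19295.
So draws with at least one of each: 22100 − 19295 = 2805, probability 2805/22100 = 33/260.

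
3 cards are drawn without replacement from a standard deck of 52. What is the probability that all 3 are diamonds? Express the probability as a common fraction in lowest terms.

11/850

There are C(52,3) = 22100 possible 3-card hands.
Hands that are all diamonds: C(13,3) = 286.
Probability = 286/22100 = 11/850.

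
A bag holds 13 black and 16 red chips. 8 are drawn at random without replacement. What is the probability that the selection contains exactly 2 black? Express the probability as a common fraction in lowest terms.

Total number of selections: C(29,8) = 4292145.
Selections with exactly 2 black: choose 2 of the 13 black and 6 of the 16 red, C(13,2)·C(16,6) = 78·8008 = 624624.
Probability = 624624/4292145 = 1456/10005.

1456/10005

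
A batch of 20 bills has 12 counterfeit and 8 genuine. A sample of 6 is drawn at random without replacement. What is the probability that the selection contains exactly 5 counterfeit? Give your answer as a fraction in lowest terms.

The sample space is all 6-subsets of the 20: C(20,6) = 38760.
Selections with exactly 5 counterfeit: choose 5 of the 12 counterfeit and 1 of the 8 genuine, C(12,5)·C(8,1) = 792·8 = 6336.
Probability = 6336/38760 = 264/1615.

264/1615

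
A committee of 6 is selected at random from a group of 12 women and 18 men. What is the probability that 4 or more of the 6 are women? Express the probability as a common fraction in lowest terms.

Total selections: C(30,6) = 593775.
Favorable selections (4 or more women): C(12,4)·C(18,2) + C(12,5)·C(18,1) + C(12,6)·C(18,0) = 75735 + 14256 + 924 = 90915.
Probability = 90915/593775 = 209/1365.

209/1365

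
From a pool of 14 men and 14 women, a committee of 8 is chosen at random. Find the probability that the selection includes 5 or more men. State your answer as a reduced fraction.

1052/3105

There are C(28,8) = 3108105 ways to choose the 8.
Favorable selections (5 or more men): C(14,5)·C(14,3) + C(14,6)·C(14,2) + C(14,7)·C(14,1) + C(14,8)·C(14,0) = 728728 + 273273 + 48048 + 3003 = 1053052.
Probability = 1053052/3108105 = 1052/3105.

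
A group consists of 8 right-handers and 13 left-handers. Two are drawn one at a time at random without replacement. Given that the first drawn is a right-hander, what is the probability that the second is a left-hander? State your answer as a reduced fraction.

After removing one right-hander, 20 remain: 7 right-handers and 13 left-handers.
So the probability the next is a left-hander is 13/20.

13/20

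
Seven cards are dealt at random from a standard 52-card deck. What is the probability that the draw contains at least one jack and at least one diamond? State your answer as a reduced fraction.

There are C(52,7) = 133784560 possible draws.
By inclusion-exclusion on the complements, draws missing all jacks or all diamonds: C(48,7) + C(39,7) − C(36,7) = 73629072 + 15380937 − 8347680 = 80662329.
So draws with at least one of each: 133784560 − 80662329 = 53122231, probability 53122231/133784560.

53122231/133784560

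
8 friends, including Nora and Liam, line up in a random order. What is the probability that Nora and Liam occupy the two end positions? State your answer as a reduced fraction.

There are 8! = 40320 arrangements.
Place Nora and Liam at the ends in 2 ways, arrange the remaining 6 in 6! = 720 ways: 2·720 = 1440.
Probability = 1440/40320 = 1/28.

1/28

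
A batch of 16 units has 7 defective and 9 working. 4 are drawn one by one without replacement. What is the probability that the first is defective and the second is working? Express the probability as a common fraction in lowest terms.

21/80

Multiply the conditional probabilities at each draw: 7/16 · 9/15 = 63/240 = 21/80.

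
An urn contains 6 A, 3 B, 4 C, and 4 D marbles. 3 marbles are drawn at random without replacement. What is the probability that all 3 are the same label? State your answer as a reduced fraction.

There are C(17,3) = 680 ways to draw 3 marbles.
All same label: C(6,3) + C(3,3) + C(4,3) + C(4,3) = 20 + 1 + 4 + 4 = 29.
Probability = 29/680.

29/680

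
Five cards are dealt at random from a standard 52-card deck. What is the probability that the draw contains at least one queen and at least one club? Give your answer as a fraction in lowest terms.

229297/866320

There are C(52,5) = 2598960 possible draws.
By inclusion-exclusion on the complements, draws missing all queens or all clubs: C(48,5) + C(39,5) − C(36,5) = 1712304 + 575757 − 376992 = 1911069.
So draws with at least one of each: 2598960 − 1911069 = 687891, probability 687891/2598960 = 229297/866320.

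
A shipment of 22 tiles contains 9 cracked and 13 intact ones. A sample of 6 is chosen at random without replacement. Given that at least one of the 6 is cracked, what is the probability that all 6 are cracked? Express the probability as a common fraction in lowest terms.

Work in counts. Selections with at least one cracked: C(22,6) − C(13,6) = 74613 − 1716 = 72897.
Of those, selections where all 6 are cracked: C(9,6) = 84.
Conditional probability = 84/72897 = 28/24299.

28/24299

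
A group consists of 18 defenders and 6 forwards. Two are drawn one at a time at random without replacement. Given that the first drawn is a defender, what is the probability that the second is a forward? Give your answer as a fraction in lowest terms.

6/23

After removing one defender, 23 remain: 17 defenders and 6 forwards.
So the probability the next is a forward is 6/23.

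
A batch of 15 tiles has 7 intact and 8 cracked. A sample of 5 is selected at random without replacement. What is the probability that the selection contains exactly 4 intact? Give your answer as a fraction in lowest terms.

The sample space is all 5-subsets of the 15: C(15,5) = 3003.
Selections with exactly 4 intact: choose 4 of the 7 intact and 1 of the 8 cracked, C(7,4)·C(8,1) = 35·8 = 280.
Probability = 280/3003 = 40/429.

40/429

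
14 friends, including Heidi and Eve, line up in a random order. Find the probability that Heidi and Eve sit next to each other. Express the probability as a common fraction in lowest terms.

There are 14! = 87178291200 arrangements.
Treat Heidi and Eve as a block: 13! arrangements of the blocks × 2 orders within the block = 2·6227020800 = 12454041600.
Probability = 12454041600/87178291200 = 1/7.

1/7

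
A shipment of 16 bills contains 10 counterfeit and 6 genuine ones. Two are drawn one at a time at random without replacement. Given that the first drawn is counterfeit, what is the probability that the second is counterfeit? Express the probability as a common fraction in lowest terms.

3/5

After removing one counterfeit, 15 remain: 9 counterfeit and 6 genuine.
So the probability the next is counterfeit is 9/15 = 3/5.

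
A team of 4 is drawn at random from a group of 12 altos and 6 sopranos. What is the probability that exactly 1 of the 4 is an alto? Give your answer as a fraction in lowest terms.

Total number of selections: C(18,4) = 3060.
Selections with exactly 1 alto: choose 1 of the 12 altos and 3 of the 6 sopranos, C(12,1)·C(6,3) = 12·20 = 240.
Probability = 240/3060 = 4/51.

4/51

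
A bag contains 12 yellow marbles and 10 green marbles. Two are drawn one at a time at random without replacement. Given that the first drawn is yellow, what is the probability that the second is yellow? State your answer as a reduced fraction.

11/21

After removing one yellow, 21 remain: 11 yellow and 10 green.
So the probability the next is yellow is 11/21.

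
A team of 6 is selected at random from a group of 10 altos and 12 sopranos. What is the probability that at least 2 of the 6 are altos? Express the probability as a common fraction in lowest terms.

Total selections: C(22,6) = 74613.
Count the complement (fewer than 2 altos): C(10,0)·C(12,6) + C(10,1)·C(12,5) = 924 + 7920 = 8844.
Probability = 1 − 8844/74613 = 65769/74613 = 1993/2261.

1993/2261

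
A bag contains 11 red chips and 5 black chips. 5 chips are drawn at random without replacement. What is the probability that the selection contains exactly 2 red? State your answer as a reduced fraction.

275/2184

Total number of selections: C(16,5) = 4368.
Selections with exactly 2 red: choose 2 of the 11 red and 3 of the 5 black, C(11,2)·C(5,3) = 55·10 = 550.
Probability = 550/4368 = 275/2184.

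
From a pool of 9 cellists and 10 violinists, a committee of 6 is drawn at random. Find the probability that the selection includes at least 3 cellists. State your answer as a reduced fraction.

407/646

There are C(19,6) = 27132 ways to choose the 6.
Favorable selections (at least 3 cellists): C(9,3)·C(10,3) + C(9,4)·C(10,2) + C(9,5)·C(10,1) + C(9,6)·C(10,0) = 10080 + 5670 + 1260 + 84 = 17094.
Probability = 17094/27132 = 407/646.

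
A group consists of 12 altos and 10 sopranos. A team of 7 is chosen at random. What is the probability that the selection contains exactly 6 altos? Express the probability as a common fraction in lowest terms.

35/646

The sample space is all 7-subsets of the 22: C(22,7) = 170544.
Selections with exactly 6 altos: choose 6 of the 12 altos and 1 of the 10 sopranos, C(12,6)·C(10,1) = 924·10 = 9240.
Probability = 9240/170544 = 35/646.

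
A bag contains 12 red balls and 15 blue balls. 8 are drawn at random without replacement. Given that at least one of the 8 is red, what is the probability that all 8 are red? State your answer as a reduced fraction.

1/4472

Work in counts. Selections with at least one red: C(27,8) − C(15,8) = 2220075 − 6435 = 2213640.
Of those, selections where all 8 are red: C(12,8) = 495.
Conditional probability = 495/2213640 = 1/4472.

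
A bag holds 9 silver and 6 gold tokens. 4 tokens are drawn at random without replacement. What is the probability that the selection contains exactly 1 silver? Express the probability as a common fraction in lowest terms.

The sample space is all 4-subsets of the 15: C(15,4) = 1365.
Selections with exactly 1 silver: choose 1 of the 9 silver and 3 of the 6 gold, C(9,1)·C(6,3) = 9·20 = 180.
Probability = 180/1365 = 12/91.

12/91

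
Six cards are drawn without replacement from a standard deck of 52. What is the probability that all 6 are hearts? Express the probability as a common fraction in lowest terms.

There are C(52,6) = 20358520 possible 6-card hands.
Hands that are all hearts: C(13,6) = 1716.
Probability = 1716/20358520 = 33/391510.

33/391510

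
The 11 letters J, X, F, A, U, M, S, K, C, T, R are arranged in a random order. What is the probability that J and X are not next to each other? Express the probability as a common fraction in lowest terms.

There are 11! = 39916800 arrangements.
Arrangements with J and X adjacent: 2·10! = 7257600.
So not adjacent: 39916800 − 7257600 = 32659200, probability 32659200/39916800 = 9/11.

9/11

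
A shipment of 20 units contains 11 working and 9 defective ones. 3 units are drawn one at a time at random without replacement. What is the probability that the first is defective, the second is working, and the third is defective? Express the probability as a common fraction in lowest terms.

Multiply the conditional probabilities at each draw: 9/20 · 11/19 · 8/18 = 792/6840 = 11/95.

11/95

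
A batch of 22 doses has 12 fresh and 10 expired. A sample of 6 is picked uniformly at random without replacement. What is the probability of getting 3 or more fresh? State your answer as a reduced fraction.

Total selections: C(22,6) = 74613.
Count the complement (fewer than 3 fresh): C(12,0)·C(10,6) + C(12,1)·C(10,5) + C(12,2)·C(10,4) = 210 + 3024 + 13860 = 17094.
Probability = 1 − 17094/74613 = 57519/74613 = 249/323.

249/323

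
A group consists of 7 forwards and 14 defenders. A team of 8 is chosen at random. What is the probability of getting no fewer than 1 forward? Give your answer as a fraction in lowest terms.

There are C(21,8) = 203490 ways to choose the 8.
The complement is all 8 are defenders: C(14,8) = 3003.
Probability = 1 − 3003/203490 = 200487/203490 = 9547/9690.

9547/9690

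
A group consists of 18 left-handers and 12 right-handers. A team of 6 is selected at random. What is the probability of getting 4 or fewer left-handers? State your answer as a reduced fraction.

There are C(30,6) = 593775 ways to choose the 6.
Favorable selections (4 or fewer left-handers): C(18,0)·C(12,6) + C(18,1)·C(12,5) + C(18,2)·C(12,4) + C(18,3)·C(12,3) + C(18,4)·C(12,2) = 924 + 14256 + 75735 + 179520 + 201960 = 472395.
Probability = 472395/593775 = 4499/5655.

4499/5655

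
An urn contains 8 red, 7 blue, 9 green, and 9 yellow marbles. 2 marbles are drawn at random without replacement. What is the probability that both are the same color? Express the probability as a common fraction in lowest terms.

There are C(33,2) = 528 ways to draw 2 marbles.
All same color: C(8,2) + C(7,2) + C(9,2) + C(9,2) = 28 + 21 + 36 + 36 = 121.
Probability = 121/528 = 11/48.

11/48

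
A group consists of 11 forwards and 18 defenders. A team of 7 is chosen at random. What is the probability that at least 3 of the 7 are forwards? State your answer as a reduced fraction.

71126/130065

There are C(29,7) = 1560780 ways to choose the 7.
Count the complement (fewer than 3 forwards): C(11,0)·C(18,7) + C(11,1)·C(18,6) + C(11,2)·C(18,5) = 31824 + 204204 + 471240 = 707268.
Probability = 1 − 707268/1560780 = 853512/1560780 = 71126/130065.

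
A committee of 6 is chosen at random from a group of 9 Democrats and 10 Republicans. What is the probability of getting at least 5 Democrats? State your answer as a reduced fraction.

There are C(19,6) = 27132 ways to choose the 6.
Favorable selections (at least 5 Democrats): C(9,5)·C(10,1) + C(9,6)·C(10,0) = 1260 + 84 = 1344.
Probability = 1344/27132 = 16/323.

16/323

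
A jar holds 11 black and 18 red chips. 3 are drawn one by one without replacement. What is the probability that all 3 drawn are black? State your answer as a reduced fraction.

Multiply the conditional probabilities at each draw: 11/29 · 10/28 · 9/27 = 990/21924 = 55/1218.

55/1218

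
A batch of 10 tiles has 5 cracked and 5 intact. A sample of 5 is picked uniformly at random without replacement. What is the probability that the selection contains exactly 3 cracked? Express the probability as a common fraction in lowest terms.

Total number of selections: C(10,5) = 252.
Selections with exactly 3 cracked: choose 3 of the 5 cracked and 2 of the 5 intact, C(5,3)·C(5,2) = 10·10 = 100.
Probability = 100/252 = 25/63.

25/63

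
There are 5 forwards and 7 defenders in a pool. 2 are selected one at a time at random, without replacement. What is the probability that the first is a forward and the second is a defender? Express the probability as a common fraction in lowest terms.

35/132

Multiply the conditional probabilities at each draw: 5/12 · 7/11 = 35/132.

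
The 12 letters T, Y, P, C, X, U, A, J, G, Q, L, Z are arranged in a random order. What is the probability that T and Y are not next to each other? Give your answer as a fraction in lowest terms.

There are 12! = 479001600 arrangements.
Arrangements with T and Y adjacent: 2·11! = 79833600.
So not adjacent: 479001600 − 79833600 = 399168000, probability 399168000/479001600 = 5/6.

5/6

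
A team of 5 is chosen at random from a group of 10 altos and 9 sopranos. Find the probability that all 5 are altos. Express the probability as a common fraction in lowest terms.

7/323

There are C(19,5) = 11628 possible selections.
Selections with all altos: C(10,5) = 252.
Probability = 252/11628 = 7/323.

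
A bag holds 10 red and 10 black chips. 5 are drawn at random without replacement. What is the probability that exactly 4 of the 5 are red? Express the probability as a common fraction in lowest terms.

There are C(20,5) = 15504 ways to choose 5 from 20.
Selections with exactly 4 red: choose 4 of the 10 red and 1 of the 10 black, C(10,4)·C(10,1) = 210·10 = 2100.
Probability = 2100/15504 = 175/1292.

175/1292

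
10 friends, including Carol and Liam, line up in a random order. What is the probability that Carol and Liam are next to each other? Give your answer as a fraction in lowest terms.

1/5

There are 10! = 3628800 arrangements.
Treat Carol and Liam as a block: 9! arrangements of the blocks × 2 orders within the block = 2·362880 = 725760.
Probability = 725760/3628800 = 1/5.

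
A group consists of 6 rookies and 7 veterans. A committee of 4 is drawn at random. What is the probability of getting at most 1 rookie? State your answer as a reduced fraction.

49/143

Total selections: C(13,4) = 715.
Favorable selections (at most 1 rookie): C(6,0)·C(7,4) + C(6,1)·C(7,3) = 35 + 210 = 245.
Probability = 245/715 = 49/143.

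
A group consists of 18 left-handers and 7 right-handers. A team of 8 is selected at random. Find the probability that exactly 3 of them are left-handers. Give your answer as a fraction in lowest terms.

Total number of selections: C(25,8) = 1081575.
Selections with exactly 3 left-handers: choose 3 of the 18 left-handers and 5 of the 7 right-handers, C(18,3)·C(7,5) = 816·21 = 17136.
Probability = 17136/1081575 = 1904/120175.

1904/120175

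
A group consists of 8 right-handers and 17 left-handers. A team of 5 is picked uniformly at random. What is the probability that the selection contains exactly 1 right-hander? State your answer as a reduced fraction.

There are C(25,5) = 53130 ways to choose 5 from 25.
Selections with exactly 1 right-hander: choose 1 of the 8 right-handers and 4 of the 17 left-handers, C(8,1)·C(17,4) = 8·2380 = 19040.
Probability = 19040/53130 = 272/759.

272/759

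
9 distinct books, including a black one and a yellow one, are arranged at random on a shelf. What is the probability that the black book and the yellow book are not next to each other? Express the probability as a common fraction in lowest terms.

There are 9! = 362880 arrangements.
Arrangements with the black book and the yellow book adjacent: 2·8! = 80640.
So not adjacent: 362880 − 80640 = 282240, probability 282240/362880 = 7/9.

7/9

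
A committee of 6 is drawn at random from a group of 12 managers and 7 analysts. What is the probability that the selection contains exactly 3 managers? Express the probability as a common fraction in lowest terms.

275/969

Total number of selections: C(19,6) = 27132.
Selections with exactly 3 managers: choose 3 of the 12 managers and 3 of the 7 analysts, C(12,3)·C(7,3) = 220·35 = 7700.
Probability = 7700/27132 = 275/969.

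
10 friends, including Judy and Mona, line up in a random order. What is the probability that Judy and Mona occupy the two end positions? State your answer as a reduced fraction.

There are 10! = 3628800 arrangements.
Place Judy and Mona at the ends in 2 ways, arrange the remaining 8 in 8! = 40320 ways: 2·40320 = 80640.
Probability = 80640/3628800 = 1/45.

1/45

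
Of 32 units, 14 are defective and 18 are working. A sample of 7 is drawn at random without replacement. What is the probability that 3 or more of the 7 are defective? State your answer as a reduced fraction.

3677/5394

Total selections: C(32,7) = 3365856.
Favorable selections (3 or more defective): C(14,3)·C(18,4) + C(14,4)·C(18,3) + C(14,5)·C(18,2) + C(14,6)·C(18,1) + C(14,7)·C(18,0) = 1113840 + 816816 + 306306 + 54054 + 3432 = 2294448.
Probability = 2294448/3365856 = 3677/5394.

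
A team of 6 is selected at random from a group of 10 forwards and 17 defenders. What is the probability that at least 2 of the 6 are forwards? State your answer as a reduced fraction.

2843/3795

Total selections: C(27,6) = 296010.
Favorable selections (at least 2 forwards): C(10,2)·C(17,4) + C(10,3)·C(17,3) + C(10,4)·C(17,2) + C(10,5)·C(17,1) + C(10,6)·C(17,0) = 107100 + 81600 + 28560 + 4284 + 210 = 221754.
Probability = 221754/296010 = 2843/3795.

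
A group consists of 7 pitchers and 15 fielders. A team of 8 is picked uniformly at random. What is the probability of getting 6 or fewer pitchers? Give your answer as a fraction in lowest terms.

There are C(22,8) = 319770 ways to choose the 8.
The complement is exactly 7 pitchers: C(7,7)·C(15,1) = 15.
Probability = 1 − 15/319770 = 319755/319770 = 21317/21318.

21317/21318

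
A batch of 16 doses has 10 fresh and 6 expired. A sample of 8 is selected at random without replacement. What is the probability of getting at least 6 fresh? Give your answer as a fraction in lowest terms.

There are C(16,8) = 12870 ways to choose the 8.
Favorable selections (at least 6 fresh): C(10,6)·C(6,2) + C(10,7)·C(6,1) + C(10,8)·C(6,0) = 3150 + 720 + 45 = 3915.
Probability = 3915/12870 = 87/286.

87/286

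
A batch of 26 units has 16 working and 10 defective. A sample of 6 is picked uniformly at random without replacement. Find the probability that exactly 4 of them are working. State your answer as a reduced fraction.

The sample space is all 6-subsets of the 26: C(26,6) = 230230.
Selections with exactly 4 working: choose 4 of the 16 working and 2 of the 10 defective, C(16,4)·C(10,2) = 1820·45 = 81900.
Probability = 81900/230230 = 90/253.

90/253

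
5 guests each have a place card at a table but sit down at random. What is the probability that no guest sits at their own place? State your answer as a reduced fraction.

11/30

There are 5! = 120 seatings.
By inclusion-exclusion, seatings with no fixed points: C(5,0)·5! − C(5,1)·4! + C(5,2)·3! − C(5,3)·2! + C(5,4)·1! − C(5,5)·0! = 44.
Probability = 44/120 = 11/30.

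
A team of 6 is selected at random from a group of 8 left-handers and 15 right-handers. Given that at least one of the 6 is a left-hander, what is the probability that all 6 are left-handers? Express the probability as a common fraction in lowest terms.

Work in counts. Selections with at least one left-hander: C(23,6) − C(15,6) = 100947 − 5005 = 95942.
Of those, selections where all 6 are left-handers: C(8,6) = 28.
Conditional probability = 28/95942 = 2/6853.

2/6853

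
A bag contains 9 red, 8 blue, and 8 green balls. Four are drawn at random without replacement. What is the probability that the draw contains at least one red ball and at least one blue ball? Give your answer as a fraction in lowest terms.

There are C(25,4) = 12650 possible draws.
By inclusion-exclusion on the complements, draws missing all red or all blue: C(16,4) + C(17,4) − C(8,4) = 1820 + 2380 − 70 = 4130.
So draws with at least one of each: 12650 − 4130 = 8520, probability 8520/12650 = 852/1265.

852/1265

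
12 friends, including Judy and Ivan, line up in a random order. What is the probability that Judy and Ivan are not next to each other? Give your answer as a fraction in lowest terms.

There are 12! = 479001600 arrangements.
Arrangements with Judy and Ivan adjacent: 2·11! = 79833600.
So not adjacent: 479001600 − 79833600 = 399168000, probability 399168000/479001600 = 5/6.

5/6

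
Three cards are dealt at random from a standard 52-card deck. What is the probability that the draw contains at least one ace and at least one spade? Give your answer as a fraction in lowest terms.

There are C(52,3) = 22100 possible draws.
By inclusion-exclusion on the complements, draws missing all aces or all spades: C(48,3) + C(39,3) − C(36,3) = 17296 + 9139 − 7140 = 19295.
So draws with at least one of each: 22100 − 19295 = 2805, probability 2805/22100 = 33/260.

33/260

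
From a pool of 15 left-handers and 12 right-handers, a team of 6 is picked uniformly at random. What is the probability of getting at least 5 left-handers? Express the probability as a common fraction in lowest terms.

287/2070

There are C(27,6) = 296010 ways to choose the 6.
Favorable selections (at least 5 left-handers): C(15,5)·C(12,1) + C(15,6)·C(12,0) = 36036 + 5005 = 41041.
Probability = 41041/296010 = 287/2070.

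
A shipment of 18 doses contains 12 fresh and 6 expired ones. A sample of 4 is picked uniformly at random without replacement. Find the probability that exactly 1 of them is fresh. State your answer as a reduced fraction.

There are C(18,4) = 3060 ways to choose 4 from 18.
Selections with exactly 1 fresh: choose 1 of the 12 fresh and 3 of the 6 expired, C(12,1)·C(6,3) = 12·20 = 240.
Probability = 240/3060 = 4/51.

4/51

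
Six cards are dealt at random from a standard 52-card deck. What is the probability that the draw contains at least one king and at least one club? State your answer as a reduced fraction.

There are C(52,6) = 20358520 possible draws.
By inclusion-exclusion on the complements, draws missing all kings or all clubs: C(48,6) + C(39,6) − C(36,6) = 12271512 + 3262623 − 1947792 = 13586343.
So draws with at least one of each: 20358520 − 13586343 = 6772177, probability 6772177/20358520.

6772177/20358520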